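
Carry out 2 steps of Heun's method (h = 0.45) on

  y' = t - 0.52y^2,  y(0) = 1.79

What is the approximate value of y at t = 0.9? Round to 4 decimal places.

1.3154

Heun: k1 = f(t_n, y_n); k2 = f(t_n + h, y_n + h·k1); y_{n+1} = y_n + (h/2)·(k1 + k2).
t=0.000000, y=1.790000:
  k1 = f(0.000000, 1.790000) = -1.666132
  k2 = f(0.450000, 1.040241) = -0.112692
  y ← 1.790000 + (0.45/2)·(-1.666132 + (-0.112692)) = 1.389765
t=0.450000, y=1.389765:
  k1 = f(0.450000, 1.389765) = -0.554352
  k2 = f(0.900000, 1.140306) = 0.223845
  y ← 1.389765 + (0.45/2)·(-0.554352 + 0.223845) = 1.315401
y(0.9) ≈ 1.3154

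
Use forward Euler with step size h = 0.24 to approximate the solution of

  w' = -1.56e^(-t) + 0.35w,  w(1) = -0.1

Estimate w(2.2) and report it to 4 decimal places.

Euler: w_{n+1} = w_n + h·f(t_n, w_n).
t=1.000000, w=-0.100000: f=-0.608892 → w ← -0.100000 + 0.24·(-0.608892) = -0.246134
t=1.240000, w=-0.246134: f=-0.537586 → w ← -0.246134 + 0.24·(-0.537586) = -0.375155
t=1.480000, w=-0.375155: f=-0.486419 → w ← -0.375155 + 0.24·(-0.486419) = -0.491895
t=1.720000, w=-0.491895: f=-0.451507 → w ← -0.491895 + 0.24·(-0.451507) = -0.600257
t=1.960000, w=-0.600257: f=-0.429829 → w ← -0.600257 + 0.24·(-0.429829) = -0.703416
w(2.2) ≈ -0.7034

-0.7034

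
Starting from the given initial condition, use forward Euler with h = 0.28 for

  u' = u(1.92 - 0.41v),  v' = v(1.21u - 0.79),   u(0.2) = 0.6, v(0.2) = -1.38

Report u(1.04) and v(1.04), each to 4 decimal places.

2.9505, -2.0748

Euler on (u,v): u_{n+1} = u_n + h·u', v_{n+1} = v_n + h·v'.
0.200000: (0.600000, -1.380000); f=(1.491480, 0.088320) → (1.017614, -1.355270)
0.480000: (1.017614, -1.355270); f=(2.519268, -0.598099) → (1.723009, -1.522738)
0.760000: (1.723009, -1.522738); f=(4.383892, -1.971704) → (2.950499, -2.074815)
(u(1.04), v(1.04)) ≈ (2.9505, -2.0748)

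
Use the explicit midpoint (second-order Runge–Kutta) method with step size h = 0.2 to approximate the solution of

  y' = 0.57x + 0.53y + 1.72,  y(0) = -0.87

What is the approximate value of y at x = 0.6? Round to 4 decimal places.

0.1303

Midpoint: k1 = f(x_n, y_n); k2 = f(x_n + h/2, y_n + (h/2)·k1); y_{n+1} = y_n + h·k2.
x=0.000000, y=-0.870000:
  k1 = f(0.000000, -0.870000) = 1.258900
  k2 = f(0.100000, -0.744110) = 1.382622
  y ← -0.870000 + 0.2·1.382622 = -0.593476
x=0.200000, y=-0.593476:
  k1 = f(0.200000, -0.593476) = 1.519458
  k2 = f(0.300000, -0.441530) = 1.656989
  y ← -0.593476 + 0.2·1.656989 = -0.262078
x=0.400000, y=-0.262078:
  k1 = f(0.400000, -0.262078) = 1.809099
  k2 = f(0.500000, -0.081168) = 1.961981
  y ← -0.262078 + 0.2·1.961981 = 0.130318
y(0.6) ≈ 0.1303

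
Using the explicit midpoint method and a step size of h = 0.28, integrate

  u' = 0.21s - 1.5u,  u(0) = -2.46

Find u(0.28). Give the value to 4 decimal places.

-1.6355

Midpoint: k1 = f(s_n, u_n); k2 = f(s_n + h/2, u_n + (h/2)·k1); u_{n+1} = u_n + h·k2.
s=0.000000, u=-2.460000:
  k1 = f(0.000000, -2.460000) = 3.690000
  k2 = f(0.140000, -1.943400) = 2.944500
  u ← -2.460000 + 0.28·2.944500 = -1.635540
u(0.28) ≈ -1.6355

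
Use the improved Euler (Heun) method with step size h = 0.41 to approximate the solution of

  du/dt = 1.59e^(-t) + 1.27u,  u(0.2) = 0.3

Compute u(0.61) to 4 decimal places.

Heun: k1 = f(t_n, u_n); k2 = f(t_n + h, u_n + h·k1); u_{n+1} = u_n + (h/2)·(k1 + k2).
t=0.200000, u=0.300000:
  k1 = f(0.200000, 0.300000) = 1.682782
  k2 = f(0.610000, 0.989941) = 2.121152
  u ← 0.300000 + (0.41/2)·(1.682782 + 2.121152) = 1.079807
u(0.61) ≈ 1.0798

1.0798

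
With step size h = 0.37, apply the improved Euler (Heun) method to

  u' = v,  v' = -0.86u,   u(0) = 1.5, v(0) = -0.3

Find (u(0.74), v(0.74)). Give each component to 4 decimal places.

0.9431, -1.1288

Heun on (u,v): k1 = f(t_n, state_n); k2 = f(t_n + h, state_n + h·k1); state_{n+1} = state_n + (h/2)·(k1 + k2).
0.000000: (1.500000, -0.300000)
  k1 = (-0.300000, -1.290000)
  predictor → (1.389000, -0.777300)
  k2 = (-0.777300, -1.194540)
  → (1.300699, -0.759640)
0.370000: (1.300699, -0.759640)
  k1 = (-0.759640, -1.118602)
  predictor → (1.019633, -1.173522)
  k2 = (-1.173522, -0.876884)
  → (0.943064, -1.128805)
(u(0.74), v(0.74)) ≈ (0.9431, -1.1288)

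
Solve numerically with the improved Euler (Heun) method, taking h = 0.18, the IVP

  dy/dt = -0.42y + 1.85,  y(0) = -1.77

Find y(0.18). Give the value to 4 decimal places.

Heun: k1 = f(t_n, y_n); k2 = f(t_n + h, y_n + h·k1); y_{n+1} = y_n + (h/2)·(k1 + k2).
t=0.000000, y=-1.770000:
  k1 = f(0.000000, -1.770000) = 2.593400
  k2 = f(0.180000, -1.303188) = 2.397339
  y ← -1.770000 + (0.18/2)·(2.593400 + 2.397339) = -1.320833
y(0.18) ≈ -1.3208

-1.3208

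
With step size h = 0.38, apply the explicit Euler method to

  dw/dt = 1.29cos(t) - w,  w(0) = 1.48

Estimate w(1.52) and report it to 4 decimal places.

Euler: w_{n+1} = w_n + h·f(t_n, w_n).
t=0.000000, w=1.480000: f=-0.190000 → w ← 1.480000 + 0.38·(-0.190000) = 1.407800
t=0.380000, w=1.407800: f=-0.209823 → w ← 1.407800 + 0.38·(-0.209823) = 1.328067
t=0.760000, w=1.328067: f=-0.393029 → w ← 1.328067 + 0.38·(-0.393029) = 1.178716
t=1.140000, w=1.178716: f=-0.640019 → w ← 1.178716 + 0.38·(-0.640019) = 0.935509
w(1.52) ≈ 0.9355

0.9355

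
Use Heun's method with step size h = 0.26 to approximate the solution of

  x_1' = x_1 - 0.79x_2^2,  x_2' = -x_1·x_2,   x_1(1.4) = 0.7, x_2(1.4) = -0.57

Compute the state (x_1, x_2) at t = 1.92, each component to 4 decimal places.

1.0463, -0.3691

Heun on (x_1,x_2): k1 = f(t_n, state_n); k2 = f(t_n + h, state_n + h·k1); state_{n+1} = state_n + (h/2)·(k1 + k2).
1.400000: (0.700000, -0.570000)
  k1 = (0.443329, 0.399000)
  predictor → (0.815266, -0.466260)
  k2 = (0.643521, 0.380126)
  → (0.841290, -0.468714)
1.660000: (0.841290, -0.468714)
  k1 = (0.667733, 0.394324)
  predictor → (1.014901, -0.366189)
  k2 = (0.908966, 0.371646)
  → (1.046261, -0.369138)
(x_1(1.92), x_2(1.92)) ≈ (1.0463, -0.3691)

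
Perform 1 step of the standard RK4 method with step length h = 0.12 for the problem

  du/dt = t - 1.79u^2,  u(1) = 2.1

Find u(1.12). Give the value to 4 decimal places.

1.5395

RK4: k1 = f(t_n, u_n); k2 = f(t_n + h/2, u_n + (h/2)·k1); k3 = f(t_n + h/2, u_n + (h/2)·k2); k4 = f(t_n + h, u_n + h·k3); u_{n+1} = u_n + (h/6)·(k1 + 2k2 + 2k3 + k4).
t=1.000000, u=2.100000:
  k1 = f(1.000000, 2.100000) = -6.893900
  k2 = f(1.060000, 1.686366) = -4.030456
  k3 = f(1.060000, 1.858173) = -5.120522
  k4 = f(1.120000, 1.485537) = -2.830210
  u ← 2.100000 + (0.12/6)·(k1 + 2k2 + 2k3 + k4) = 1.539479
u(1.12) ≈ 1.5395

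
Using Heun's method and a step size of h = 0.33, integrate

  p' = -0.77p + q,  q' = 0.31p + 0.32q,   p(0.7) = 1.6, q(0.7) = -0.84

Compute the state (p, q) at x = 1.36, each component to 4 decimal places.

0.5642, -0.8018

Heun on (p,q): k1 = f(x_n, state_n); k2 = f(x_n + h, state_n + h·k1); state_{n+1} = state_n + (h/2)·(k1 + k2).
0.700000: (1.600000, -0.840000)
  k1 = (-2.072000, 0.227200)
  predictor → (0.916240, -0.765024)
  k2 = (-1.470529, 0.039227)
  → (1.015483, -0.796040)
1.030000: (1.015483, -0.796040)
  k1 = (-1.577961, 0.060067)
  predictor → (0.494756, -0.776217)
  k2 = (-1.157179, -0.095015)
  → (0.564185, -0.801806)
(p(1.36), q(1.36)) ≈ (0.5642, -0.8018)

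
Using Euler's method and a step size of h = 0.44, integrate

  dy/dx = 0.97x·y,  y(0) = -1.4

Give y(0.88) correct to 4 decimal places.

Euler: y_{n+1} = y_n + h·f(x_n, y_n).
x=0.000000, y=-1.400000: f=0.000000 → y ← -1.400000 + 0.44·0.000000 = -1.400000
x=0.440000, y=-1.400000: f=-0.597520 → y ← -1.400000 + 0.44·(-0.597520) = -1.662909
y(0.88) ≈ -1.6629

-1.6629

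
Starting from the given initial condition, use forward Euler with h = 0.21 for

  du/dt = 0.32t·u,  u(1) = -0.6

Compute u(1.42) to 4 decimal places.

Euler: u_{n+1} = u_n + h·f(t_n, u_n).
t=1.000000, u=-0.600000: f=-0.192000 → u ← -0.600000 + 0.21·(-0.192000) = -0.640320
t=1.210000, u=-0.640320: f=-0.247932 → u ← -0.640320 + 0.21·(-0.247932) = -0.692386
u(1.42) ≈ -0.6924

-0.6924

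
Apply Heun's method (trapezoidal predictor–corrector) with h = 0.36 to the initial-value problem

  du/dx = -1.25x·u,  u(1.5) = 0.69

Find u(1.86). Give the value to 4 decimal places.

0.3633

Heun: k1 = f(x_n, u_n); k2 = f(x_n + h, u_n + h·k1); u_{n+1} = u_n + (h/2)·(k1 + k2).
x=1.500000, u=0.690000:
  k1 = f(1.500000, 0.690000) = -1.293750
  k2 = f(1.860000, 0.224250) = -0.521381
  u ← 0.690000 + (0.36/2)·(-1.293750 + (-0.521381)) = 0.363276
u(1.86) ≈ 0.3633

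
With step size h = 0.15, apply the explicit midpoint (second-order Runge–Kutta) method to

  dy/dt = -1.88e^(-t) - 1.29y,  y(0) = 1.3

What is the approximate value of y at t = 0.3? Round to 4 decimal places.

0.4902

Midpoint: k1 = f(t_n, y_n); k2 = f(t_n + h/2, y_n + (h/2)·k1); y_{n+1} = y_n + h·k2.
t=0.000000, y=1.300000:
  k1 = f(0.000000, 1.300000) = -3.557000
  k2 = f(0.075000, 1.033225) = -3.077018
  y ← 1.300000 + 0.15·(-3.077018) = 0.838447
t=0.150000, y=0.838447:
  k1 = f(0.150000, 0.838447) = -2.699728
  k2 = f(0.225000, 0.635968) = -2.321609
  y ← 0.838447 + 0.15·(-2.321609) = 0.490206
y(0.3) ≈ 0.4902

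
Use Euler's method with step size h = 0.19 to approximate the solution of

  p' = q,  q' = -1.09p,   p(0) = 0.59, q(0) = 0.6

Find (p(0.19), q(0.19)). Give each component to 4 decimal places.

Euler on (p,q): p_{n+1} = p_n + h·p', q_{n+1} = q_n + h·q'.
0.000000: (0.590000, 0.600000); f=(0.600000, -0.643100) → (0.704000, 0.477811)
(p(0.19), q(0.19)) ≈ (0.7040, 0.4778)

0.7040, 0.4778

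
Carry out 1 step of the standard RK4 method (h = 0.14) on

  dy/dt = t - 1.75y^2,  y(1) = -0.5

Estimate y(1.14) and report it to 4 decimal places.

RK4: k1 = f(t_n, y_n); k2 = f(t_n + h/2, y_n + (h/2)·k1); k3 = f(t_n + h/2, y_n + (h/2)·k2); k4 = f(t_n + h, y_n + h·k3); y_{n+1} = y_n + (h/6)·(k1 + 2k2 + 2k3 + k4).
t=1.000000, y=-0.500000:
  k1 = f(1.000000, -0.500000) = 0.562500
  k2 = f(1.070000, -0.460625) = 0.698693
  k3 = f(1.070000, -0.451091) = 0.713904
  k4 = f(1.140000, -0.400053) = 0.859925
  y ← -0.500000 + (0.14/6)·(k1 + 2k2 + 2k3 + k4) = -0.400889
y(1.14) ≈ -0.4009

-0.4009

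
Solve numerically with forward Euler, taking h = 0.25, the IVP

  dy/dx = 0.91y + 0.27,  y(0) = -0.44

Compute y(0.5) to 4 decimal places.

Euler: y_{n+1} = y_n + h·f(x_n, y_n).
x=0.000000, y=-0.440000: f=-0.130400 → y ← -0.440000 + 0.25·(-0.130400) = -0.472600
x=0.250000, y=-0.472600: f=-0.160066 → y ← -0.472600 + 0.25·(-0.160066) = -0.512617
y(0.5) ≈ -0.5126

-0.5126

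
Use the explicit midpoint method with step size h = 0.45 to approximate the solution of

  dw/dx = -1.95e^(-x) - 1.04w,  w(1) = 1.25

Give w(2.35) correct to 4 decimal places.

Midpoint: k1 = f(x_n, w_n); k2 = f(x_n + h/2, w_n + (h/2)·k1); w_{n+1} = w_n + h·k2.
x=1.000000, w=1.250000:
  k1 = f(1.000000, 1.250000) = -2.017365
  k2 = f(1.225000, 0.796093) = -1.400764
  w ← 1.250000 + 0.45·(-1.400764) = 0.619656
x=1.450000, w=0.619656:
  k1 = f(1.450000, 0.619656) = -1.101854
  k2 = f(1.675000, 0.371739) = -0.751859
  w ← 0.619656 + 0.45·(-0.751859) = 0.281319
x=1.900000, w=0.281319:
  k1 = f(1.900000, 0.281319) = -0.584231
  k2 = f(2.125000, 0.149867) = -0.388756
  w ← 0.281319 + 0.45·(-0.388756) = 0.106379
w(2.35) ≈ 0.1064

0.1064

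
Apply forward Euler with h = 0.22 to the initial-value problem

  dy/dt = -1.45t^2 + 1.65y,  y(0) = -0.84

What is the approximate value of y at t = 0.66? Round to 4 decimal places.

Euler: y_{n+1} = y_n + h·f(t_n, y_n).
t=0.000000, y=-0.840000: f=-1.386000 → y ← -0.840000 + 0.22·(-1.386000) = -1.144920
t=0.220000, y=-1.144920: f=-1.959298 → y ← -1.144920 + 0.22·(-1.959298) = -1.575966
t=0.440000, y=-1.575966: f=-2.881063 → y ← -1.575966 + 0.22·(-2.881063) = -2.209799
y(0.66) ≈ -2.2098

-2.2098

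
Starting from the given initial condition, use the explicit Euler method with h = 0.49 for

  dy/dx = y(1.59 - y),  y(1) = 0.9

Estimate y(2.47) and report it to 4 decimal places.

1.5428

Euler: y_{n+1} = y_n + h·f(x_n, y_n).
x=1.000000, y=0.900000: f=0.621000 → y ← 0.900000 + 0.49·0.621000 = 1.204290
x=1.490000, y=1.204290: f=0.464507 → y ← 1.204290 + 0.49·0.464507 = 1.431898
x=1.980000, y=1.431898: f=0.226386 → y ← 1.431898 + 0.49·0.226386 = 1.542827
y(2.47) ≈ 1.5428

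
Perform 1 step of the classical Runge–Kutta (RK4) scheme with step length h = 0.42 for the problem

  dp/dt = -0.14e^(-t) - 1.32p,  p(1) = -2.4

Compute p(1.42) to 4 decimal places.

-1.3928

RK4: k1 = f(t_n, p_n); k2 = f(t_n + h/2, p_n + (h/2)·k1); k3 = f(t_n + h/2, p_n + (h/2)·k2); k4 = f(t_n + h, p_n + h·k3); p_{n+1} = p_n + (h/6)·(k1 + 2k2 + 2k3 + k4).
t=1.000000, p=-2.400000:
  k1 = f(1.000000, -2.400000) = 3.116497
  k2 = f(1.210000, -1.745536) = 2.262359
  k3 = f(1.210000, -1.924905) = 2.499126
  k4 = f(1.420000, -1.350367) = 1.748644
  p ← -2.400000 + (0.42/6)·(k1 + 2k2 + 2k3 + k4) = -1.392832
p(1.42) ≈ -1.3928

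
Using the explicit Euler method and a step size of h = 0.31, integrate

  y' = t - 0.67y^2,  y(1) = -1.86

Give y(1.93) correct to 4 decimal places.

Euler: y_{n+1} = y_n + h·f(t_n, y_n).
t=1.000000, y=-1.860000: f=-1.317932 → y ← -1.860000 + 0.31·(-1.317932) = -2.268559
t=1.310000, y=-2.268559: f=-2.138061 → y ← -2.268559 + 0.31·(-2.138061) = -2.931358
t=1.620000, y=-2.931358: f=-4.137215 → y ← -2.931358 + 0.31·(-4.137215) = -4.213895
y(1.93) ≈ -4.2139

-4.2139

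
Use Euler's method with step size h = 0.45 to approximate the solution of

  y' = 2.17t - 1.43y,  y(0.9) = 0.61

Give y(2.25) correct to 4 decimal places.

Euler: y_{n+1} = y_n + h·f(t_n, y_n).
t=0.900000, y=0.610000: f=1.080700 → y ← 0.610000 + 0.45·1.080700 = 1.096315
t=1.350000, y=1.096315: f=1.361770 → y ← 1.096315 + 0.45·1.361770 = 1.709111
t=1.800000, y=1.709111: f=1.461971 → y ← 1.709111 + 0.45·1.461971 = 2.366998
y(2.25) ≈ 2.3670

2.3670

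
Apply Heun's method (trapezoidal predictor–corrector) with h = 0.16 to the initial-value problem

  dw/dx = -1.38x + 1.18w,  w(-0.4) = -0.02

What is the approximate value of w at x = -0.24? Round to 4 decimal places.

Heun: k1 = f(x_n, w_n); k2 = f(x_n + h, w_n + h·k1); w_{n+1} = w_n + (h/2)·(k1 + k2).
x=-0.400000, w=-0.020000:
  k1 = f(-0.400000, -0.020000) = 0.528400
  k2 = f(-0.240000, 0.064544) = 0.407362
  w ← -0.020000 + (0.16/2)·(0.528400 + 0.407362) = 0.054861
w(-0.24) ≈ 0.0549

0.0549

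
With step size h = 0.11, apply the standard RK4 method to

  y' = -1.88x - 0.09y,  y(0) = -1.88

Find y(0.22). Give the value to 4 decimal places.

-1.8883

RK4: k1 = f(x_n, y_n); k2 = f(x_n + h/2, y_n + (h/2)·k1); k3 = f(x_n + h/2, y_n + (h/2)·k2); k4 = f(x_n + h, y_n + h·k3); y_{n+1} = y_n + (h/6)·(k1 + 2k2 + 2k3 + k4).
x=0.000000, y=-1.880000:
  k1 = f(0.000000, -1.880000) = 0.169200
  k2 = f(0.055000, -1.870694) = 0.064962
  k3 = f(0.055000, -1.876427) = 0.065478
  k4 = f(0.110000, -1.872797) = -0.038248
  y ← -1.880000 + (0.11/6)·(k1 + 2k2 + 2k3 + k4) = -1.872816
x=0.110000, y=-1.872816:
  k1 = f(0.110000, -1.872816) = -0.038247
  k2 = f(0.165000, -1.874920) = -0.141457
  k3 = f(0.165000, -1.880597) = -0.140946
  k4 = f(0.220000, -1.888320) = -0.243651
  y ← -1.872816 + (0.11/6)·(k1 + 2k2 + 2k3 + k4) = -1.888339
y(0.22) ≈ -1.8883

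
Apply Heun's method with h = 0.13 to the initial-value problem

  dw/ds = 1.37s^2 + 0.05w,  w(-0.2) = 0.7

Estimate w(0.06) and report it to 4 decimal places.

Heun: k1 = f(s_n, w_n); k2 = f(s_n + h, w_n + h·k1); w_{n+1} = w_n + (h/2)·(k1 + k2).
s=-0.200000, w=0.700000:
  k1 = f(-0.200000, 0.700000) = 0.089800
  k2 = f(-0.070000, 0.711674) = 0.042297
  w ← 0.700000 + (0.13/2)·(0.089800 + 0.042297) = 0.708586
s=-0.070000, w=0.708586:
  k1 = f(-0.070000, 0.708586) = 0.042142
  k2 = f(0.060000, 0.714065) = 0.040635
  w ← 0.708586 + (0.13/2)·(0.042142 + 0.040635) = 0.713967
w(0.06) ≈ 0.7140

0.7140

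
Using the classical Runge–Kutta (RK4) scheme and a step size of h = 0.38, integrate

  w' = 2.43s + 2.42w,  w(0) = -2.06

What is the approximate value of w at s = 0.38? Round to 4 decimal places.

RK4: k1 = f(s_n, w_n); k2 = f(s_n + h/2, w_n + (h/2)·k1); k3 = f(s_n + h/2, w_n + (h/2)·k2); k4 = f(s_n + h, w_n + h·k3); w_{n+1} = w_n + (h/6)·(k1 + 2k2 + 2k3 + k4).
s=0.000000, w=-2.060000:
  k1 = f(0.000000, -2.060000) = -4.985200
  k2 = f(0.190000, -3.007188) = -6.815695
  k3 = f(0.190000, -3.354982) = -7.657357
  k4 = f(0.380000, -4.969795) = -11.103505
  w ← -2.060000 + (0.38/6)·(k1 + 2k2 + 2k3 + k4) = -4.912205
w(0.38) ≈ -4.9122

-4.9122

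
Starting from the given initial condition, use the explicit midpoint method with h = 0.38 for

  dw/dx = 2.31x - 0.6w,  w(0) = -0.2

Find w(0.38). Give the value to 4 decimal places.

0.0072

Midpoint: k1 = f(x_n, w_n); k2 = f(x_n + h/2, w_n + (h/2)·k1); w_{n+1} = w_n + h·k2.
x=0.000000, w=-0.200000:
  k1 = f(0.000000, -0.200000) = 0.120000
  k2 = f(0.190000, -0.177200) = 0.545220
  w ← -0.200000 + 0.38·0.545220 = 0.007184
w(0.38) ≈ 0.0072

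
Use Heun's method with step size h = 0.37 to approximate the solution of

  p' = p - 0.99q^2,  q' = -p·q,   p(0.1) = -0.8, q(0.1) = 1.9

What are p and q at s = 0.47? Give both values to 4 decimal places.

-3.1671, 3.2829

Heun on (p,q): k1 = f(s_n, state_n); k2 = f(s_n + h, state_n + h·k1); state_{n+1} = state_n + (h/2)·(k1 + k2).
0.100000: (-0.800000, 1.900000)
  k1 = (-4.373900, 1.520000)
  predictor → (-2.418343, 2.462400)
  k2 = (-8.421123, 5.954928)
  → (-3.167079, 3.282862)
(p(0.47), q(0.47)) ≈ (-3.1671, 3.2829)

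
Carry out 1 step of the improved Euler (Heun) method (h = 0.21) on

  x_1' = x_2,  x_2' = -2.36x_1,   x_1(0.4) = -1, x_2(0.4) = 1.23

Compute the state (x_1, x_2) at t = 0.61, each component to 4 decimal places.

Heun on (x_1,x_2): k1 = f(t_n, state_n); k2 = f(t_n + h, state_n + h·k1); state_{n+1} = state_n + (h/2)·(k1 + k2).
0.400000: (-1.000000, 1.230000)
  k1 = (1.230000, 2.360000)
  predictor → (-0.741700, 1.725600)
  k2 = (1.725600, 1.750412)
  → (-0.689662, 1.661593)
(x_1(0.61), x_2(0.61)) ≈ (-0.6897, 1.6616)

-0.6897, 1.6616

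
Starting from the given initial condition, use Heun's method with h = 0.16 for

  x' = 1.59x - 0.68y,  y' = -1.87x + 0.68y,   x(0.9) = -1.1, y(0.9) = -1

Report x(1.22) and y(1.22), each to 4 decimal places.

Heun on (x,y): k1 = f(t_n, state_n); k2 = f(t_n + h, state_n + h·k1); state_{n+1} = state_n + (h/2)·(k1 + k2).
0.900000: (-1.100000, -1.000000)
  k1 = (-1.069000, 1.377000)
  predictor → (-1.271040, -0.779680)
  k2 = (-1.490771, 1.846662)
  → (-1.304782, -0.742107)
1.060000: (-1.304782, -0.742107)
  k1 = (-1.569970, 1.935309)
  predictor → (-1.555977, -0.432458)
  k2 = (-2.179932, 2.615606)
  → (-1.604774, -0.378034)
(x(1.22), y(1.22)) ≈ (-1.6048, -0.3780)

-1.6048, -0.3780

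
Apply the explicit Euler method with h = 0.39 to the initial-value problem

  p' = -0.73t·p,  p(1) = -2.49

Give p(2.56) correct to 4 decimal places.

-0.2029

Euler: p_{n+1} = p_n + h·f(t_n, p_n).
t=1.000000, p=-2.490000: f=1.817700 → p ← -2.490000 + 0.39·1.817700 = -1.781097
t=1.390000, p=-1.781097: f=1.807279 → p ← -1.781097 + 0.39·1.807279 = -1.076258
t=1.780000, p=-1.076258: f=1.398490 → p ← -1.076258 + 0.39·1.398490 = -0.530847
t=2.170000, p=-0.530847: f=0.840915 → p ← -0.530847 + 0.39·0.840915 = -0.202890
p(2.56) ≈ -0.2029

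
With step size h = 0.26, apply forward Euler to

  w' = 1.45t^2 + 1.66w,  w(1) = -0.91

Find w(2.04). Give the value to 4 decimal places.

Euler: w_{n+1} = w_n + h·f(t_n, w_n).
t=1.000000, w=-0.910000: f=-0.060600 → w ← -0.910000 + 0.26·(-0.060600) = -0.925756
t=1.260000, w=-0.925756: f=0.765265 → w ← -0.925756 + 0.26·0.765265 = -0.726787
t=1.520000, w=-0.726787: f=2.143613 → w ← -0.726787 + 0.26·2.143613 = -0.169448
t=1.780000, w=-0.169448: f=4.312897 → w ← -0.169448 + 0.26·4.312897 = 0.951906
w(2.04) ≈ 0.9519

0.9519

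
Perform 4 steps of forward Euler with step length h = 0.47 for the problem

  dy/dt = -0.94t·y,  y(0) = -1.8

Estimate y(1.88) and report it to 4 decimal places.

Euler: y_{n+1} = y_n + h·f(t_n, y_n).
t=0.000000, y=-1.800000: f=0.000000 → y ← -1.800000 + 0.47·0.000000 = -1.800000
t=0.470000, y=-1.800000: f=0.795240 → y ← -1.800000 + 0.47·0.795240 = -1.426237
t=0.940000, y=-1.426237: f=1.260223 → y ← -1.426237 + 0.47·1.260223 = -0.833932
t=1.410000, y=-0.833932: f=1.105294 → y ← -0.833932 + 0.47·1.105294 = -0.314444
y(1.88) ≈ -0.3144

-0.3144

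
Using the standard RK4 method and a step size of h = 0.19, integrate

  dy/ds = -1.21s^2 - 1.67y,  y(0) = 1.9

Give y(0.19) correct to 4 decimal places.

1.3809

RK4: k1 = f(s_n, y_n); k2 = f(s_n + h/2, y_n + (h/2)·k1); k3 = f(s_n + h/2, y_n + (h/2)·k2); k4 = f(s_n + h, y_n + h·k3); y_{n+1} = y_n + (h/6)·(k1 + 2k2 + 2k3 + k4).
s=0.000000, y=1.900000:
  k1 = f(0.000000, 1.900000) = -3.173000
  k2 = f(0.095000, 1.598565) = -2.680524
  k3 = f(0.095000, 1.645350) = -2.758655
  k4 = f(0.190000, 1.375856) = -2.341360
  y ← 1.900000 + (0.19/6)·(k1 + 2k2 + 2k3 + k4) = 1.380897
y(0.19) ≈ 1.3809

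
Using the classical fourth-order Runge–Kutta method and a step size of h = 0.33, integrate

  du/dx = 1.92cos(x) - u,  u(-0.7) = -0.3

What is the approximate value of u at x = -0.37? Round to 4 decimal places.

RK4: k1 = f(x_n, u_n); k2 = f(x_n + h/2, u_n + (h/2)·k1); k3 = f(x_n + h/2, u_n + (h/2)·k2); k4 = f(x_n + h, u_n + h·k3); u_{n+1} = u_n + (h/6)·(k1 + 2k2 + 2k3 + k4).
x=-0.700000, u=-0.300000:
  k1 = f(-0.700000, -0.300000) = 1.768497
  k2 = f(-0.535000, -0.008198) = 1.659914
  k3 = f(-0.535000, -0.026114) = 1.677830
  k4 = f(-0.370000, 0.253684) = 1.536385
  u ← -0.300000 + (0.33/6)·(k1 + 2k2 + 2k3 + k4) = 0.248920
u(-0.37) ≈ 0.2489

0.2489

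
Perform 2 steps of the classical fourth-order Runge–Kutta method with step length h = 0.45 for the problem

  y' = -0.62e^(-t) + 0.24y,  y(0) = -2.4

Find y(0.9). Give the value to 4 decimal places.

-3.3959

RK4: k1 = f(t_n, y_n); k2 = f(t_n + h/2, y_n + (h/2)·k1); k3 = f(t_n + h/2, y_n + (h/2)·k2); k4 = f(t_n + h, y_n + h·k3); y_{n+1} = y_n + (h/6)·(k1 + 2k2 + 2k3 + k4).
t=0.000000, y=-2.400000:
  k1 = f(0.000000, -2.400000) = -1.196000
  k2 = f(0.225000, -2.669100) = -1.135664
  k3 = f(0.225000, -2.655524) = -1.132406
  k4 = f(0.450000, -2.909583) = -1.093629
  y ← -2.400000 + (0.45/6)·(k1 + 2k2 + 2k3 + k4) = -2.911933
t=0.450000, y=-2.911933:
  k1 = f(0.450000, -2.911933) = -1.094193
  k2 = f(0.675000, -3.158126) = -1.073627
  k3 = f(0.675000, -3.153499) = -1.072517
  k4 = f(0.900000, -3.394565) = -1.066769
  y ← -2.911933 + (0.45/6)·(k1 + 2k2 + 2k3 + k4) = -3.395926
y(0.9) ≈ -3.3959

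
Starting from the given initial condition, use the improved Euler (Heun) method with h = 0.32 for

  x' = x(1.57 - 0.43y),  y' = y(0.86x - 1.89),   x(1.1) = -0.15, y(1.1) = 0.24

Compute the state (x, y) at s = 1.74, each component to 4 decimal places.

Heun on (x,y): k1 = f(s_n, state_n); k2 = f(s_n + h, state_n + h·k1); state_{n+1} = state_n + (h/2)·(k1 + k2).
1.100000: (-0.150000, 0.240000)
  k1 = (-0.220020, -0.484560)
  predictor → (-0.220406, 0.084941)
  k2 = (-0.337988, -0.176639)
  → (-0.239281, 0.134208)
1.420000: (-0.239281, 0.134208)
  k1 = (-0.361863, -0.281271)
  predictor → (-0.355077, 0.044201)
  k2 = (-0.550723, -0.097038)
  → (-0.385295, 0.073679)
(x(1.74), y(1.74)) ≈ (-0.3853, 0.0737)

-0.3853, 0.0737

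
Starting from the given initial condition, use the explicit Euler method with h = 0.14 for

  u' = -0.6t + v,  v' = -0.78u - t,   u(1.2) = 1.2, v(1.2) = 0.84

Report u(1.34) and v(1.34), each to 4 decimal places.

Euler on (u,v): u_{n+1} = u_n + h·u', v_{n+1} = v_n + h·v'.
1.200000: (1.200000, 0.840000); f=(0.120000, -2.136000) → (1.216800, 0.540960)
(u(1.34), v(1.34)) ≈ (1.2168, 0.5410)

1.2168, 0.5410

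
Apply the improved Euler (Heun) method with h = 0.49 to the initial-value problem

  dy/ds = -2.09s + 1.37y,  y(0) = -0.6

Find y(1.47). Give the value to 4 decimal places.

Heun: k1 = f(s_n, y_n); k2 = f(s_n + h, y_n + h·k1); y_{n+1} = y_n + (h/2)·(k1 + k2).
s=0.000000, y=-0.600000:
  k1 = f(0.000000, -0.600000) = -0.822000
  k2 = f(0.490000, -1.002780) = -2.397909
  y ← -0.600000 + (0.49/2)·(-0.822000 + (-2.397909)) = -1.388878
s=0.490000, y=-1.388878:
  k1 = f(0.490000, -1.388878) = -2.926862
  k2 = f(0.980000, -2.823040) = -5.915765
  y ← -1.388878 + (0.49/2)·(-2.926862 + (-5.915765)) = -3.555321
s=0.980000, y=-3.555321:
  k1 = f(0.980000, -3.555321) = -6.918990
  k2 = f(1.470000, -6.945626) = -12.587808
  y ← -3.555321 + (0.49/2)·(-6.918990 + (-12.587808)) = -8.334487
y(1.47) ≈ -8.3345

-8.3345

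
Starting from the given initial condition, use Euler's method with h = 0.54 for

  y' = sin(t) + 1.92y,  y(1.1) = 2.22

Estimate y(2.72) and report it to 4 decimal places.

22.2951

Euler: y_{n+1} = y_n + h·f(t_n, y_n).
t=1.100000, y=2.220000: f=5.153607 → y ← 2.220000 + 0.54·5.153607 = 5.002948
t=1.640000, y=5.002948: f=10.603266 → y ← 5.002948 + 0.54·10.603266 = 10.728712
t=2.180000, y=10.728712: f=21.419231 → y ← 10.728712 + 0.54·21.419231 = 22.295096
y(2.72) ≈ 22.2951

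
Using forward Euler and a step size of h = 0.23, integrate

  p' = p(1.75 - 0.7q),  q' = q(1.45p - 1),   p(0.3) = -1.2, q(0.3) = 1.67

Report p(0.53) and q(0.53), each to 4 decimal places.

-1.3604, 0.6176

Euler on (p,q): p_{n+1} = p_n + h·p', q_{n+1} = q_n + h·q'.
0.300000: (-1.200000, 1.670000); f=(-0.697200, -4.575800) → (-1.360356, 0.617566)
(p(0.53), q(0.53)) ≈ (-1.3604, 0.6176)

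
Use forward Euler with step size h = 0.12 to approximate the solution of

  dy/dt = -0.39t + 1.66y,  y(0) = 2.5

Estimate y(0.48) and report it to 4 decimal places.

Euler: y_{n+1} = y_n + h·f(t_n, y_n).
t=0.000000, y=2.500000: f=4.150000 → y ← 2.500000 + 0.12·4.150000 = 2.998000
t=0.120000, y=2.998000: f=4.929880 → y ← 2.998000 + 0.12·4.929880 = 3.589586
t=0.240000, y=3.589586: f=5.865112 → y ← 3.589586 + 0.12·5.865112 = 4.293399
t=0.360000, y=4.293399: f=6.986642 → y ← 4.293399 + 0.12·6.986642 = 5.131796
y(0.48) ≈ 5.1318

5.1318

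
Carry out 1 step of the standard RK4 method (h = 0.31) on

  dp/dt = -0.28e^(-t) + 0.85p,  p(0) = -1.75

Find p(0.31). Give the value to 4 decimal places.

-2.3635

RK4: k1 = f(t_n, p_n); k2 = f(t_n + h/2, p_n + (h/2)·k1); k3 = f(t_n + h/2, p_n + (h/2)·k2); k4 = f(t_n + h, p_n + h·k3); p_{n+1} = p_n + (h/6)·(k1 + 2k2 + 2k3 + k4).
t=0.000000, p=-1.750000:
  k1 = f(0.000000, -1.750000) = -1.767500
  k2 = f(0.155000, -2.023963) = -1.960164
  k3 = f(0.155000, -2.053825) = -1.985548
  k4 = f(0.310000, -2.365520) = -2.216057
  p ← -1.750000 + (0.31/6)·(k1 + 2k2 + 2k3 + k4) = -2.363541
p(0.31) ≈ -2.3635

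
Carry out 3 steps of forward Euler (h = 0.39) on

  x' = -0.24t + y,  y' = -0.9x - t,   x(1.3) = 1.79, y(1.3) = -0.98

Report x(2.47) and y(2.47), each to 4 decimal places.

-1.1498, -4.1434

Euler on (x,y): x_{n+1} = x_n + h·x', y_{n+1} = y_n + h·y'.
1.300000: (1.790000, -0.980000); f=(-1.292000, -2.911000) → (1.286120, -2.115290)
1.690000: (1.286120, -2.115290); f=(-2.520890, -2.847508) → (0.302973, -3.225818)
2.080000: (0.302973, -3.225818); f=(-3.725018, -2.352676) → (-1.149784, -4.143362)
(x(2.47), y(2.47)) ≈ (-1.1498, -4.1434)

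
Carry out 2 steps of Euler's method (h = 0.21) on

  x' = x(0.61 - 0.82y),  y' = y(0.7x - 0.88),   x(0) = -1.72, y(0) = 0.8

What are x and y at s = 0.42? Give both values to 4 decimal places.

-1.7896, 0.2541

Euler on (x,y): x_{n+1} = x_n + h·x', y_{n+1} = y_n + h·y'.
0.000000: (-1.720000, 0.800000); f=(0.079120, -1.667200) → (-1.703385, 0.449888)
0.210000: (-1.703385, 0.449888); f=(-0.410672, -0.932334) → (-1.789626, 0.254098)
(x(0.42), y(0.42)) ≈ (-1.7896, 0.2541)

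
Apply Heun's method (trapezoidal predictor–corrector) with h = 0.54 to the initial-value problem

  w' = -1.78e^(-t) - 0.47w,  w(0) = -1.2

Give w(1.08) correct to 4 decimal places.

-1.5965

Heun: k1 = f(t_n, w_n); k2 = f(t_n + h, w_n + h·k1); w_{n+1} = w_n + (h/2)·(k1 + k2).
t=0.000000, w=-1.200000:
  k1 = f(0.000000, -1.200000) = -1.216000
  k2 = f(0.540000, -1.856640) = -0.164671
  w ← -1.200000 + (0.54/2)·(-1.216000 + (-0.164671)) = -1.572781
t=0.540000, w=-1.572781:
  k1 = f(0.540000, -1.572781) = -0.298085
  k2 = f(1.080000, -1.733747) = 0.210381
  w ← -1.572781 + (0.54/2)·(-0.298085 + 0.210381) = -1.596461
w(1.08) ≈ -1.5965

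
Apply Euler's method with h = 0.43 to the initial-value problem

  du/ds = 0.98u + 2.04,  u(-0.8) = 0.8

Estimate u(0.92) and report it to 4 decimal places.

9.6810

Euler: u_{n+1} = u_n + h·f(s_n, u_n).
s=-0.800000, u=0.800000: f=2.824000 → u ← 0.800000 + 0.43·2.824000 = 2.014320
s=-0.370000, u=2.014320: f=4.014034 → u ← 2.014320 + 0.43·4.014034 = 3.740354
s=0.060000, u=3.740354: f=5.705547 → u ← 3.740354 + 0.43·5.705547 = 6.193740
s=0.490000, u=6.193740: f=8.109865 → u ← 6.193740 + 0.43·8.109865 = 9.680982
u(0.92) ≈ 9.6810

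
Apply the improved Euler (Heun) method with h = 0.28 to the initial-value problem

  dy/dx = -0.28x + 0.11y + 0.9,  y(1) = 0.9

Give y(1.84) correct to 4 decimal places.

1.4311

Heun: k1 = f(x_n, y_n); k2 = f(x_n + h, y_n + h·k1); y_{n+1} = y_n + (h/2)·(k1 + k2).
x=1.000000, y=0.900000:
  k1 = f(1.000000, 0.900000) = 0.719000
  k2 = f(1.280000, 1.101320) = 0.662745
  y ← 0.900000 + (0.28/2)·(0.719000 + 0.662745) = 1.093444
x=1.280000, y=1.093444:
  k1 = f(1.280000, 1.093444) = 0.661879
  k2 = f(1.560000, 1.278770) = 0.603865
  y ← 1.093444 + (0.28/2)·(0.661879 + 0.603865) = 1.270648
x=1.560000, y=1.270648:
  k1 = f(1.560000, 1.270648) = 0.602971
  k2 = f(1.840000, 1.439480) = 0.543143
  y ← 1.270648 + (0.28/2)·(0.602971 + 0.543143) = 1.431104
y(1.84) ≈ 1.4311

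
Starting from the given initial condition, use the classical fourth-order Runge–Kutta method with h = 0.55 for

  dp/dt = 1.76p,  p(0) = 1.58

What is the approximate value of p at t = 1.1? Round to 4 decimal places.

RK4: k1 = f(t_n, p_n); k2 = f(t_n + h/2, p_n + (h/2)·k1); k3 = f(t_n + h/2, p_n + (h/2)·k2); k4 = f(t_n + h, p_n + h·k3); p_{n+1} = p_n + (h/6)·(k1 + 2k2 + 2k3 + k4).
t=0.000000, p=1.580000:
  k1 = f(0.000000, 1.580000) = 2.780800
  k2 = f(0.275000, 2.344720) = 4.126707
  k3 = f(0.275000, 2.714844) = 4.778126
  k4 = f(0.550000, 4.207969) = 7.406026
  p ← 1.580000 + (0.55/6)·(k1 + 2k2 + 2k3 + k4) = 4.146345
t=0.550000, p=4.146345:
  k1 = f(0.550000, 4.146345) = 7.297568
  k2 = f(0.825000, 6.153176) = 10.829590
  k3 = f(0.825000, 7.124483) = 12.539089
  k4 = f(1.100000, 11.042844) = 19.435406
  p ← 4.146345 + (0.55/6)·(k1 + 2k2 + 2k3 + k4) = 10.881126
p(1.1) ≈ 10.8811

10.8811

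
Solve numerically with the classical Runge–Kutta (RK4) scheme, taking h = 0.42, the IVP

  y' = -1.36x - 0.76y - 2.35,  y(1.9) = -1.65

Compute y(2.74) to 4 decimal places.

-4.3268

RK4: k1 = f(x_n, y_n); k2 = f(x_n + h/2, y_n + (h/2)·k1); k3 = f(x_n + h/2, y_n + (h/2)·k2); k4 = f(x_n + h, y_n + h·k3); y_{n+1} = y_n + (h/6)·(k1 + 2k2 + 2k3 + k4).
x=1.900000, y=-1.650000:
  k1 = f(1.900000, -1.650000) = -3.680000
  k2 = f(2.110000, -2.422800) = -3.378272
  k3 = f(2.110000, -2.359437) = -3.426428
  k4 = f(2.320000, -3.089100) = -3.157484
  y ← -1.650000 + (0.42/6)·(k1 + 2k2 + 2k3 + k4) = -3.081282
x=2.320000, y=-3.081282:
  k1 = f(2.320000, -3.081282) = -3.163426
  k2 = f(2.530000, -3.745601) = -2.944143
  k3 = f(2.530000, -3.699552) = -2.979141
  k4 = f(2.740000, -4.332521) = -2.783684
  y ← -3.081282 + (0.42/6)·(k1 + 2k2 + 2k3 + k4) = -4.326839
y(2.74) ≈ -4.3268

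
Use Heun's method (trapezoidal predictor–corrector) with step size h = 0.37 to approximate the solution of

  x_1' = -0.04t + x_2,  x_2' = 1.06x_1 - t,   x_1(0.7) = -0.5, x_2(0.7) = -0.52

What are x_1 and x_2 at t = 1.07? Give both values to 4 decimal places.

Heun on (x_1,x_2): k1 = f(t_n, state_n); k2 = f(t_n + h, state_n + h·k1); state_{n+1} = state_n + (h/2)·(k1 + k2).
0.700000: (-0.500000, -0.520000)
  k1 = (-0.548000, -1.230000)
  predictor → (-0.702760, -0.975100)
  k2 = (-1.017900, -1.814926)
  → (-0.789691, -1.083311)
(x_1(1.07), x_2(1.07)) ≈ (-0.7897, -1.0833)

-0.7897, -1.0833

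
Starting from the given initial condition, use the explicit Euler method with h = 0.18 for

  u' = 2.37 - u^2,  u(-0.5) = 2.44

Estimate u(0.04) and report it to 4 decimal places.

Euler: u_{n+1} = u_n + h·f(t_n, u_n).
t=-0.500000, u=2.440000: f=-3.583600 → u ← 2.440000 + 0.18·(-3.583600) = 1.794952
t=-0.320000, u=1.794952: f=-0.851853 → u ← 1.794952 + 0.18·(-0.851853) = 1.641619
t=-0.140000, u=1.641619: f=-0.324911 → u ← 1.641619 + 0.18·(-0.324911) = 1.583134
u(0.04) ≈ 1.5831

1.5831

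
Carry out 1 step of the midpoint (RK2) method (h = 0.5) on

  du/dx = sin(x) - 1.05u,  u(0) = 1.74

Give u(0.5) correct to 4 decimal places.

Midpoint: k1 = f(x_n, u_n); k2 = f(x_n + h/2, u_n + (h/2)·k1); u_{n+1} = u_n + h·k2.
x=0.000000, u=1.740000:
  k1 = f(0.000000, 1.740000) = -1.827000
  k2 = f(0.250000, 1.283250) = -1.100009
  u ← 1.740000 + 0.5·(-1.100009) = 1.189996
u(0.5) ≈ 1.1900

1.1900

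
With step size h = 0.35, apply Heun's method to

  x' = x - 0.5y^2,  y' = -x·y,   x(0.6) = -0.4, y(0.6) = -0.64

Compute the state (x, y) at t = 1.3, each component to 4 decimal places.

-1.0766, -1.0140

Heun on (x,y): k1 = f(t_n, state_n); k2 = f(t_n + h, state_n + h·k1); state_{n+1} = state_n + (h/2)·(k1 + k2).
0.600000: (-0.400000, -0.640000)
  k1 = (-0.604800, -0.256000)
  predictor → (-0.611680, -0.729600)
  k2 = (-0.877838, -0.446282)
  → (-0.659462, -0.762899)
0.950000: (-0.659462, -0.762899)
  k1 = (-0.950469, -0.503103)
  predictor → (-0.992126, -0.938985)
  k2 = (-1.432973, -0.931592)
  → (-1.076564, -1.013971)
(x(1.3), y(1.3)) ≈ (-1.0766, -1.0140)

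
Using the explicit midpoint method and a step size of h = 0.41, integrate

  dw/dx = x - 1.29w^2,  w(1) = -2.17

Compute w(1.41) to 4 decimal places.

-7.1267

Midpoint: k1 = f(x_n, w_n); k2 = f(x_n + h/2, w_n + (h/2)·k1); w_{n+1} = w_n + h·k2.
x=1.000000, w=-2.170000:
  k1 = f(1.000000, -2.170000) = -5.074481
  k2 = f(1.205000, -3.210269) = -12.089514
  w ← -2.170000 + 0.41·(-12.089514) = -7.126701
w(1.41) ≈ -7.1267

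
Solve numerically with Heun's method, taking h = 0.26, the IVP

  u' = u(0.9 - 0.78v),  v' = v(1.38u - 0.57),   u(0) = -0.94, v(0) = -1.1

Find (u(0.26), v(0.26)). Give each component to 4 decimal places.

Heun on (u,v): k1 = f(s_n, state_n); k2 = f(s_n + h, state_n + h·k1); state_{n+1} = state_n + (h/2)·(k1 + k2).
0.000000: (-0.940000, -1.100000)
  k1 = (-1.652520, 2.053920)
  predictor → (-1.369655, -0.565981)
  k2 = (-1.837345, 1.392383)
  → (-1.393682, -0.651981)
(u(0.26), v(0.26)) ≈ (-1.3937, -0.6520)

-1.3937, -0.6520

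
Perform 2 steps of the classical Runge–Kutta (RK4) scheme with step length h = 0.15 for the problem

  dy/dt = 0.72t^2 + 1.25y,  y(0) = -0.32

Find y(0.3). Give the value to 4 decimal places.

RK4: k1 = f(t_n, y_n); k2 = f(t_n + h/2, y_n + (h/2)·k1); k3 = f(t_n + h/2, y_n + (h/2)·k2); k4 = f(t_n + h, y_n + h·k3); y_{n+1} = y_n + (h/6)·(k1 + 2k2 + 2k3 + k4).
t=0.000000, y=-0.320000:
  k1 = f(0.000000, -0.320000) = -0.400000
  k2 = f(0.075000, -0.350000) = -0.433450
  k3 = f(0.075000, -0.352509) = -0.436586
  k4 = f(0.150000, -0.385488) = -0.465660
  y ← -0.320000 + (0.15/6)·(k1 + 2k2 + 2k3 + k4) = -0.385143
t=0.150000, y=-0.385143:
  k1 = f(0.150000, -0.385143) = -0.465229
  k2 = f(0.225000, -0.420035) = -0.488594
  k3 = f(0.225000, -0.421788) = -0.490785
  k4 = f(0.300000, -0.458761) = -0.508651
  y ← -0.385143 + (0.15/6)·(k1 + 2k2 + 2k3 + k4) = -0.458459
y(0.3) ≈ -0.4585

-0.4585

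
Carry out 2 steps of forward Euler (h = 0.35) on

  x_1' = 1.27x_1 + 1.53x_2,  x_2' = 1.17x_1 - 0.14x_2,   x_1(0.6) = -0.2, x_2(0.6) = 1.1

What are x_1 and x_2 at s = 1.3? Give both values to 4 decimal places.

0.9499, 1.0399

Euler on (x_1,x_2): x_1_{n+1} = x_1_n + h·x_1', x_2_{n+1} = x_2_n + h·x_2'.
0.600000: (-0.200000, 1.100000); f=(1.429000, -0.388000) → (0.300150, 0.964200)
0.950000: (0.300150, 0.964200); f=(1.856417, 0.216188) → (0.949896, 1.039866)
(x_1(1.3), x_2(1.3)) ≈ (0.9499, 1.0399)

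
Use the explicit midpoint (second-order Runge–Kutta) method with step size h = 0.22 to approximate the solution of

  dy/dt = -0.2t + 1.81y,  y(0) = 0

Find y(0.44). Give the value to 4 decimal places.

Midpoint: k1 = f(t_n, y_n); k2 = f(t_n + h/2, y_n + (h/2)·k1); y_{n+1} = y_n + h·k2.
t=0.000000, y=0.000000:
  k1 = f(0.000000, 0.000000) = 0.000000
  k2 = f(0.110000, 0.000000) = -0.022000
  y ← 0.000000 + 0.22·(-0.022000) = -0.004840
t=0.220000, y=-0.004840:
  k1 = f(0.220000, -0.004840) = -0.052760
  k2 = f(0.330000, -0.010644) = -0.085265
  y ← -0.004840 + 0.22·(-0.085265) = -0.023598
y(0.44) ≈ -0.0236

-0.0236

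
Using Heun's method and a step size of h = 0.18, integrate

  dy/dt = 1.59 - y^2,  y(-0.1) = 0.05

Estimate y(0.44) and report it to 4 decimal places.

0.7703

Heun: k1 = f(t_n, y_n); k2 = f(t_n + h, y_n + h·k1); y_{n+1} = y_n + (h/2)·(k1 + k2).
t=-0.100000, y=0.050000:
  k1 = f(-0.100000, 0.050000) = 1.587500
  k2 = f(0.080000, 0.335750) = 1.477272
  y ← 0.050000 + (0.18/2)·(1.587500 + 1.477272) = 0.325829
t=0.080000, y=0.325829:
  k1 = f(0.080000, 0.325829) = 1.483835
  k2 = f(0.260000, 0.592920) = 1.238446
  y ← 0.325829 + (0.18/2)·(1.483835 + 1.238446) = 0.570835
t=0.260000, y=0.570835:
  k1 = f(0.260000, 0.570835) = 1.264148
  k2 = f(0.440000, 0.798381) = 0.952587
  y ← 0.570835 + (0.18/2)·(1.264148 + 0.952587) = 0.770341
y(0.44) ≈ 0.7703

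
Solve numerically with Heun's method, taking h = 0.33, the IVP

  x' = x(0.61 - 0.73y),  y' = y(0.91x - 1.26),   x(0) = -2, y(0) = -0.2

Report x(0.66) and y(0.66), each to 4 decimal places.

-3.0840, -0.0529

Heun on (x,y): k1 = f(t_n, state_n); k2 = f(t_n + h, state_n + h·k1); state_{n+1} = state_n + (h/2)·(k1 + k2).
0.000000: (-2.000000, -0.200000)
  k1 = (-1.512000, 0.616000)
  predictor → (-2.498960, 0.003280)
  k2 = (-1.518382, -0.011592)
  → (-2.500013, -0.100273)
0.330000: (-2.500013, -0.100273)
  k1 = (-1.708006, 0.354465)
  predictor → (-3.063655, 0.016701)
  k2 = (-1.831479, -0.067604)
  → (-3.084028, -0.052941)
(x(0.66), y(0.66)) ≈ (-3.0840, -0.0529)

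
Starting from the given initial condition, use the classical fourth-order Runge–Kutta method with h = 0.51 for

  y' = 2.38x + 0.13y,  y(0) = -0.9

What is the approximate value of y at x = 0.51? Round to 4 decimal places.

-0.6452

RK4: k1 = f(x_n, y_n); k2 = f(x_n + h/2, y_n + (h/2)·k1); k3 = f(x_n + h/2, y_n + (h/2)·k2); k4 = f(x_n + h, y_n + h·k3); y_{n+1} = y_n + (h/6)·(k1 + 2k2 + 2k3 + k4).
x=0.000000, y=-0.900000:
  k1 = f(0.000000, -0.900000) = -0.117000
  k2 = f(0.255000, -0.929835) = 0.486021
  k3 = f(0.255000, -0.776065) = 0.506012
  k4 = f(0.510000, -0.641934) = 1.130349
  y ← -0.900000 + (0.51/6)·(k1 + 2k2 + 2k3 + k4) = -0.645220
y(0.51) ≈ -0.6452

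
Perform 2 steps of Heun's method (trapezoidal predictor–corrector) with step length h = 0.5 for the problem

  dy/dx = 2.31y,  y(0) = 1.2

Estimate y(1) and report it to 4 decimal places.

9.5565

Heun: k1 = f(x_n, y_n); k2 = f(x_n + h, y_n + h·k1); y_{n+1} = y_n + (h/2)·(k1 + k2).
x=0.000000, y=1.200000:
  k1 = f(0.000000, 1.200000) = 2.772000
  k2 = f(0.500000, 2.586000) = 5.973660
  y ← 1.200000 + (0.5/2)·(2.772000 + 5.973660) = 3.386415
x=0.500000, y=3.386415:
  k1 = f(0.500000, 3.386415) = 7.822619
  k2 = f(1.000000, 7.297724) = 16.857743
  y ← 3.386415 + (0.5/2)·(7.822619 + 16.857743) = 9.556505
y(1) ≈ 9.5565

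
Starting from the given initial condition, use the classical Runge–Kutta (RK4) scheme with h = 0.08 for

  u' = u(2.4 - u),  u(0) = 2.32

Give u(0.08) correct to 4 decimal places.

2.3336

RK4: k1 = f(x_n, u_n); k2 = f(x_n + h/2, u_n + (h/2)·k1); k3 = f(x_n + h/2, u_n + (h/2)·k2); k4 = f(x_n + h, u_n + h·k3); u_{n+1} = u_n + (h/6)·(k1 + 2k2 + 2k3 + k4).
x=0.000000, u=2.320000:
  k1 = f(0.000000, 2.320000) = 0.185600
  k2 = f(0.040000, 2.327424) = 0.168915
  k3 = f(0.040000, 2.326757) = 0.170420
  k4 = f(0.080000, 2.333634) = 0.154875
  u ← 2.320000 + (0.08/6)·(k1 + 2k2 + 2k3 + k4) = 2.333589
u(0.08) ≈ 2.3336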